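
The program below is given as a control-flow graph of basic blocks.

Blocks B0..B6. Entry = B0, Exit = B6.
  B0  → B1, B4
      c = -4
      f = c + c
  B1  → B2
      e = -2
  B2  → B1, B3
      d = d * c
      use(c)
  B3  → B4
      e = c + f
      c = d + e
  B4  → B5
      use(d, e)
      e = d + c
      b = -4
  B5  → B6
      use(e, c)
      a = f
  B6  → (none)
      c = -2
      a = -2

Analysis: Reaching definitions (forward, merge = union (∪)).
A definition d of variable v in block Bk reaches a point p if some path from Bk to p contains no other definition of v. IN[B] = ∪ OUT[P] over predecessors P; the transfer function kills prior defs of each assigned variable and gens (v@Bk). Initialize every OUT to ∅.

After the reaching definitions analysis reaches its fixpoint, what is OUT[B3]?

Answer: {c@B3, d@B2, e@B3, f@B0}

Trace:
Converged values:
  B0:  IN={}  OUT={c@B0, f@B0}
  B1:  IN={c@B0, d@B2, e@B1, f@B0}  OUT={c@B0, d@B2, e@B1, f@B0}
  B2:  IN={c@B0, d@B2, e@B1, f@B0}  OUT={c@B0, d@B2, e@B1, f@B0}
  B3:  IN={c@B0, d@B2, e@B1, f@B0}  OUT={c@B3, d@B2, e@B3, f@B0}
  B4:  IN={c@B0, c@B3, d@B2, e@B3, f@B0}  OUT={b@B4, c@B0, c@B3, d@B2, e@B4, f@B0}
  B5:  IN={b@B4, c@B0, c@B3, d@B2, e@B4, f@B0}  OUT={a@B5, b@B4, c@B0, c@B3, d@B2, e@B4, f@B0}
  B6:  IN={a@B5, b@B4, c@B0, c@B3, d@B2, e@B4, f@B0}  OUT={a@B6, b@B4, c@B6, d@B2, e@B4, f@B0}

Merge at B3: IN[B3] = OUT[B2] = {c@B0, d@B2, e@B1, f@B0}
Applying B3's transfer function to that IN value gives OUT[B3] (row B3 above).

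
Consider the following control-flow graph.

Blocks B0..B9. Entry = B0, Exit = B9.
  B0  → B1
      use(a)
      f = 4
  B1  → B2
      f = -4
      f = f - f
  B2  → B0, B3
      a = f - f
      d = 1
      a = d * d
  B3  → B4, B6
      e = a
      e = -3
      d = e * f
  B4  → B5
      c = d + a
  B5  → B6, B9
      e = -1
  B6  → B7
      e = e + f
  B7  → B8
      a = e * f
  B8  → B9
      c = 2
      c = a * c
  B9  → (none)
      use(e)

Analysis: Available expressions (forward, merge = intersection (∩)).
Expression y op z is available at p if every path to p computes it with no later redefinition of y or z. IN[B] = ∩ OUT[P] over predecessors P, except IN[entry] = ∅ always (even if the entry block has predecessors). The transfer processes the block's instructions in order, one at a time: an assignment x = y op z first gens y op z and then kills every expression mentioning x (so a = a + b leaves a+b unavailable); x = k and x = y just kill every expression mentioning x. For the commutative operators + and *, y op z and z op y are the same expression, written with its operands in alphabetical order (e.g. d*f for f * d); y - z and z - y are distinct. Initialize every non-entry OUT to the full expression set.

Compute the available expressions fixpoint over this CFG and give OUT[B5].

Answer: {a+d, f-f}

Trace:
Fixpoint table:
  B0: | IN={} | OUT={}
  B1: | IN={} | OUT={}
  B2: | IN={} | OUT={d*d, f-f}
  B3: | IN={d*d, f-f} | OUT={e*f, f-f}
  B4: | IN={e*f, f-f} | OUT={a+d, e*f, f-f}
  B5: | IN={a+d, e*f, f-f} | OUT={a+d, f-f}
  B6: | IN={f-f} | OUT={f-f}
  B7: | IN={f-f} | OUT={e*f, f-f}
  B8: | IN={e*f, f-f} | OUT={e*f, f-f}
  B9: | IN={f-f} | OUT={f-f}

Merge at B5: IN[B5] = OUT[B4] = {a+d, e*f, f-f}
Applying B5's transfer function to that IN value gives OUT[B5] (row B5 above).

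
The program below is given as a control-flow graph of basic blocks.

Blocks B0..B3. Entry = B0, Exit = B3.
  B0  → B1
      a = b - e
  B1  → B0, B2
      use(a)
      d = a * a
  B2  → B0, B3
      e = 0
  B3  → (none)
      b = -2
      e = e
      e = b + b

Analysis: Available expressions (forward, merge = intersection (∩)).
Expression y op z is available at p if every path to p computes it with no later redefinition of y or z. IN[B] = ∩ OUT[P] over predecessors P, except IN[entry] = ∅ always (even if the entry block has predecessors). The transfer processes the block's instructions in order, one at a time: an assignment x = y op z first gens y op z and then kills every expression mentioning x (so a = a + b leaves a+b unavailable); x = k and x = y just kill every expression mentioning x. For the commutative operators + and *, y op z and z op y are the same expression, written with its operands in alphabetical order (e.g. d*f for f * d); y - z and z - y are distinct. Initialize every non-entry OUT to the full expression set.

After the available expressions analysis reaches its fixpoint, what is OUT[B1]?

Converged values:
  B0:   IN={}   OUT={b-e}
  B1:   IN={b-e}   OUT={a*a, b-e}
  B2:   IN={a*a, b-e}   OUT={a*a}
  B3:   IN={a*a}   OUT={a*a, b+b}

Merge at B1: IN[B1] = OUT[B0] = {b-e}
Applying B1's transfer function to that IN value gives OUT[B1] (row B1 above).

Answer: {a*a, b-e}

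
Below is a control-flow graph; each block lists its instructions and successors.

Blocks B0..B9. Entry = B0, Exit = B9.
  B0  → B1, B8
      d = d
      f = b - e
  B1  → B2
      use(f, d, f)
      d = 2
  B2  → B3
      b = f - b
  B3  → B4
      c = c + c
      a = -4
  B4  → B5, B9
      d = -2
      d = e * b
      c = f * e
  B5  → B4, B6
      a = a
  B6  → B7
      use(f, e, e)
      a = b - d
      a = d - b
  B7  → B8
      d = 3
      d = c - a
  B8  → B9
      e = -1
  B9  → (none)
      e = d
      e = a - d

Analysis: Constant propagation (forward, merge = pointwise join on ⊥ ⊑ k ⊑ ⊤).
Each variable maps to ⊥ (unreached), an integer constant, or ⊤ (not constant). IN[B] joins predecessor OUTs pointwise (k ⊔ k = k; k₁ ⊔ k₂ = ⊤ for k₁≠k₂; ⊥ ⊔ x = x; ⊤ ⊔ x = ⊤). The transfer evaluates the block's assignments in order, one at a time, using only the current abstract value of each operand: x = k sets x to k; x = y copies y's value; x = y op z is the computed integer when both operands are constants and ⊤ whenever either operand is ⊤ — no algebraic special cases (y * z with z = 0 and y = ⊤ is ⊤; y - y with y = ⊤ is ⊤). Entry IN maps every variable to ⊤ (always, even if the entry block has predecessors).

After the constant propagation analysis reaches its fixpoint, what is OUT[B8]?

Answer: {a: ⊤, b: ⊤, c: ⊤, d: ⊤, e: -1, f: ⊤}

Working:
Converged values:
  B0:   IN=(all ⊤)   OUT=(all ⊤)
  B1:   IN=(all ⊤)   OUT={d:2; rest ⊤}
  B2:   IN={d:2; rest ⊤}   OUT={d:2; rest ⊤}
  B3:   IN={d:2; rest ⊤}   OUT={a:-4, d:2; rest ⊤}
  B4:   IN={a:-4; rest ⊤}   OUT={a:-4; rest ⊤}
  B5:   IN={a:-4; rest ⊤}   OUT={a:-4; rest ⊤}
  B6:   IN={a:-4; rest ⊤}   OUT=(all ⊤)
  B7:   IN=(all ⊤)   OUT=(all ⊤)
  B8:   IN=(all ⊤)   OUT={e:-1; rest ⊤}
  B9:   IN=(all ⊤)   OUT=(all ⊤)

Merge at B8: IN[B8] = OUT[B0] ⊔ OUT[B7] = {a: ⊤, b: ⊤, c: ⊤, d: ⊤, e: ⊤, f: ⊤}
Applying B8's transfer function to that IN value gives OUT[B8] (row B8 above).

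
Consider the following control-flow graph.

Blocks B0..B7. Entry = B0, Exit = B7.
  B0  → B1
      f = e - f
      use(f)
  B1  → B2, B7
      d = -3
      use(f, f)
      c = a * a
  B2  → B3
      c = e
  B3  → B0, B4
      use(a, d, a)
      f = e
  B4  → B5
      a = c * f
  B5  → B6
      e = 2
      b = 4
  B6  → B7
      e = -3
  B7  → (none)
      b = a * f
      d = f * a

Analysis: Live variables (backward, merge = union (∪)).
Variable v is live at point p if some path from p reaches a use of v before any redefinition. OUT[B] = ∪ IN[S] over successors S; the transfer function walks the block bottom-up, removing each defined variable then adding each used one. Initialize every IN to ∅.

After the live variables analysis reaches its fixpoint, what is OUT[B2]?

Fixpoint table:
  B0:   IN={a, e, f}   OUT={a, e, f}
  B1:   IN={a, e, f}   OUT={a, d, e, f}
  B2:   IN={a, d, e}   OUT={a, c, d, e}
  B3:   IN={a, c, d, e}   OUT={a, c, e, f}
  B4:   IN={c, f}   OUT={a, f}
  B5:   IN={a, f}   OUT={a, f}
  B6:   IN={a, f}   OUT={a, f}
  B7:   IN={a, f}   OUT={}

Merge at B2: OUT[B2] = IN[B3] = {a, c, d, e}

Answer: {a, c, d, e}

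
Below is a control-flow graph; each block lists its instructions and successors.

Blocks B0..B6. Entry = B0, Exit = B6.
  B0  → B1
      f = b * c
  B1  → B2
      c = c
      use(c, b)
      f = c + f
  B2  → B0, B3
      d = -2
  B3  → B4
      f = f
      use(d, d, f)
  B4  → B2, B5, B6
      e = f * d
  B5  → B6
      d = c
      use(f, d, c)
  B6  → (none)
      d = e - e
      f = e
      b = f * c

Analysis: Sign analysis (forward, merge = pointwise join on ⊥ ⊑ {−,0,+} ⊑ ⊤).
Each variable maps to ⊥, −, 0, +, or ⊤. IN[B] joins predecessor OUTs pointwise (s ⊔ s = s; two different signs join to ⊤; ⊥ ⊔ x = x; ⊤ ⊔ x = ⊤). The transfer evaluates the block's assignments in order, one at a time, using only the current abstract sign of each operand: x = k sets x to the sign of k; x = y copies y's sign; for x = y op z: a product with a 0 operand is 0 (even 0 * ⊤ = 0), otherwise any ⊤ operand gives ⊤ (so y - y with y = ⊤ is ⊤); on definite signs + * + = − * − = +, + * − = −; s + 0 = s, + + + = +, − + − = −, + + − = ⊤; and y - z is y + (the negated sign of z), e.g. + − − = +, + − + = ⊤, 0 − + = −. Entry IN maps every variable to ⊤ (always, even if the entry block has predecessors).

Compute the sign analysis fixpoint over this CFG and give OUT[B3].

Answer: {a: ⊤, b: ⊤, c: ⊤, d: -, e: ⊤, f: ⊤}

Derivation:
Per-block solution:
  B0:  IN=(all ⊤)  OUT=(all ⊤)
  B1:  IN=(all ⊤)  OUT=(all ⊤)
  B2:  IN=(all ⊤)  OUT={d:-; rest ⊤}
  B3:  IN={d:-; rest ⊤}  OUT={d:-; rest ⊤}
  B4:  IN={d:-; rest ⊤}  OUT={d:-; rest ⊤}
  B5:  IN={d:-; rest ⊤}  OUT=(all ⊤)
  B6:  IN=(all ⊤)  OUT=(all ⊤)

Merge at B3: IN[B3] = OUT[B2] = {a: ⊤, b: ⊤, c: ⊤, d: -, e: ⊤, f: ⊤}
Applying B3's transfer function to that IN value gives OUT[B3] (row B3 above).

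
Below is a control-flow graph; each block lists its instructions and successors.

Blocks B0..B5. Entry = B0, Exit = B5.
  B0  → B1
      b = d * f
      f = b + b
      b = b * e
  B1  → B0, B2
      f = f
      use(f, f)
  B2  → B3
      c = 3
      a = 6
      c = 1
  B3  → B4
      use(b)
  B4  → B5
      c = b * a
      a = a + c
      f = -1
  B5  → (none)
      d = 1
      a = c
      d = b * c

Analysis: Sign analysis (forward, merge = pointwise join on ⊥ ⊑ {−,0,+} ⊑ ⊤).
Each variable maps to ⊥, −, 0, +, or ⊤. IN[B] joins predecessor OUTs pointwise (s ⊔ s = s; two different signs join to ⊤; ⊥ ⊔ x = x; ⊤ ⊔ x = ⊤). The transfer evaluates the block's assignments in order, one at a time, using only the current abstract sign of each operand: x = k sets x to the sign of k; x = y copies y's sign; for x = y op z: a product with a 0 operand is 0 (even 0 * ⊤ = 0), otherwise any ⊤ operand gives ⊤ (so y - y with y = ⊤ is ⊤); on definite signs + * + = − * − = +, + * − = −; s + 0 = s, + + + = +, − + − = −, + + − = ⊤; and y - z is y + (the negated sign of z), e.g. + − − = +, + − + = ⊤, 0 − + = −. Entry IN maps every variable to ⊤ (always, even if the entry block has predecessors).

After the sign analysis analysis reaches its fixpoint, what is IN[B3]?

Answer: {a: +, b: ⊤, c: +, d: ⊤, e: ⊤, f: ⊤}

Working:
Per-block solution:
  B0:   IN=(all ⊤)   OUT=(all ⊤)
  B1:   IN=(all ⊤)   OUT=(all ⊤)
  B2:   IN=(all ⊤)   OUT={a:+, c:+; rest ⊤}
  B3:   IN={a:+, c:+; rest ⊤}   OUT={a:+, c:+; rest ⊤}
  B4:   IN={a:+, c:+; rest ⊤}   OUT={f:-; rest ⊤}
  B5:   IN={f:-; rest ⊤}   OUT={f:-; rest ⊤}

Merge at B3: IN[B3] = OUT[B2] = {a: +, b: ⊤, c: +, d: ⊤, e: ⊤, f: ⊤}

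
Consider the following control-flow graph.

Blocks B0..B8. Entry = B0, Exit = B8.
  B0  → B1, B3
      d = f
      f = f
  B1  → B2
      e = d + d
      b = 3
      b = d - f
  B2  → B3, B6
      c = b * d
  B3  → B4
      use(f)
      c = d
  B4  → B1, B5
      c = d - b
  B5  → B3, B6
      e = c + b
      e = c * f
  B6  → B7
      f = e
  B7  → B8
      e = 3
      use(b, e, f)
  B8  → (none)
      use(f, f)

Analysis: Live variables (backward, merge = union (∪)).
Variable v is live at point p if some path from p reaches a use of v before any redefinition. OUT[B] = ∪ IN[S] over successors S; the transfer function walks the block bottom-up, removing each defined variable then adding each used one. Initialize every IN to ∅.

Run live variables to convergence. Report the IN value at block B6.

Answer: {b, e}

Working:
Fixpoint table:
  B0:  IN={b, f}  OUT={b, d, f}
  B1:  IN={d, f}  OUT={b, d, e, f}
  B2:  IN={b, d, e, f}  OUT={b, d, e, f}
  B3:  IN={b, d, f}  OUT={b, d, f}
  B4:  IN={b, d, f}  OUT={b, c, d, f}
  B5:  IN={b, c, d, f}  OUT={b, d, e, f}
  B6:  IN={b, e}  OUT={b, f}
  B7:  IN={b, f}  OUT={f}
  B8:  IN={f}  OUT={}

Merge at B6: OUT[B6] = IN[B7] = {b, f}
Applying B6's transfer function to that OUT value gives IN[B6] (row B6 above).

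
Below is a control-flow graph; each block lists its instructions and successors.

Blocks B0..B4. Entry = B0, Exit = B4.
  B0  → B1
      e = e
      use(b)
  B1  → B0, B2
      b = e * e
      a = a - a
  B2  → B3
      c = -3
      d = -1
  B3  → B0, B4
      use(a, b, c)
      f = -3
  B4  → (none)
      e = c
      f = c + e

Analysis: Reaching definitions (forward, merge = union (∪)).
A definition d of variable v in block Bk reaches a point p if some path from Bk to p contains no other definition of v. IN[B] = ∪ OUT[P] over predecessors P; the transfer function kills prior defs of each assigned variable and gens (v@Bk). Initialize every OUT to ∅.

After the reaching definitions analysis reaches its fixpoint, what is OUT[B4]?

Fixpoint table:
  B0:   IN={a@B1, b@B1, c@B2, d@B2, e@B0, f@B3}   OUT={a@B1, b@B1, c@B2, d@B2, e@B0, f@B3}
  B1:   IN={a@B1, b@B1, c@B2, d@B2, e@B0, f@B3}   OUT={a@B1, b@B1, c@B2, d@B2, e@B0, f@B3}
  B2:   IN={a@B1, b@B1, c@B2, d@B2, e@B0, f@B3}   OUT={a@B1, b@B1, c@B2, d@B2, e@B0, f@B3}
  B3:   IN={a@B1, b@B1, c@B2, d@B2, e@B0, f@B3}   OUT={a@B1, b@B1, c@B2, d@B2, e@B0, f@B3}
  B4:   IN={a@B1, b@B1, c@B2, d@B2, e@B0, f@B3}   OUT={a@B1, b@B1, c@B2, d@B2, e@B4, f@B4}

Merge at B4: IN[B4] = OUT[B3] = {a@B1, b@B1, c@B2, d@B2, e@B0, f@B3}
Applying B4's transfer function to that IN value gives OUT[B4] (row B4 above).

Answer: {a@B1, b@B1, c@B2, d@B2, e@B4, f@B4}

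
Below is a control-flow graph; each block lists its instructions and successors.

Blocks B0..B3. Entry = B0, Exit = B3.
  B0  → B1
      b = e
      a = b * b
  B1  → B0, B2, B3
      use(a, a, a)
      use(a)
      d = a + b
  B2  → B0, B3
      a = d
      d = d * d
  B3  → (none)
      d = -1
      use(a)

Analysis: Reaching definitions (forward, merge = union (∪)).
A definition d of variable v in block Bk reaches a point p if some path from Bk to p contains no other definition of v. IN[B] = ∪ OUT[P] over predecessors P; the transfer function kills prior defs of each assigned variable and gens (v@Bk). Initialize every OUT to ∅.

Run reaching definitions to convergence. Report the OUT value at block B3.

Converged values:
  B0:   IN={a@B0, a@B2, b@B0, d@B1, d@B2}   OUT={a@B0, b@B0, d@B1, d@B2}
  B1:   IN={a@B0, b@B0, d@B1, d@B2}   OUT={a@B0, b@B0, d@B1}
  B2:   IN={a@B0, b@B0, d@B1}   OUT={a@B2, b@B0, d@B2}
  B3:   IN={a@B0, a@B2, b@B0, d@B1, d@B2}   OUT={a@B0, a@B2, b@B0, d@B3}

Merge at B3: IN[B3] = OUT[B1] ⊔ OUT[B2] = {a@B0, a@B2, b@B0, d@B1, d@B2}
Applying B3's transfer function to that IN value gives OUT[B3] (row B3 above).

Answer: {a@B0, a@B2, b@B0, d@B3}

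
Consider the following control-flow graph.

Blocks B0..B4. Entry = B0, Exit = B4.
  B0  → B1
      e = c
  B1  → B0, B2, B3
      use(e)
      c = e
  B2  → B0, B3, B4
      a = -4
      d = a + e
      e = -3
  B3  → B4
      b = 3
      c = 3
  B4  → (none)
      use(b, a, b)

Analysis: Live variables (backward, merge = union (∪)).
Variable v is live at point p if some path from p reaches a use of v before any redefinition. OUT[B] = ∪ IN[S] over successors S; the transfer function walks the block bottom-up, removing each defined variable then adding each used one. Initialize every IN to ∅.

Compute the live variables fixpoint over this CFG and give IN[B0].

Answer: {a, b, c}

Working:
Per-block solution:
  B0:  IN={a, b, c}  OUT={a, b, e}
  B1:  IN={a, b, e}  OUT={a, b, c, e}
  B2:  IN={b, c, e}  OUT={a, b, c}
  B3:  IN={a}  OUT={a, b}
  B4:  IN={a, b}  OUT={}

Merge at B0: OUT[B0] = IN[B1] = {a, b, e}
Applying B0's transfer function to that OUT value gives IN[B0] (row B0 above).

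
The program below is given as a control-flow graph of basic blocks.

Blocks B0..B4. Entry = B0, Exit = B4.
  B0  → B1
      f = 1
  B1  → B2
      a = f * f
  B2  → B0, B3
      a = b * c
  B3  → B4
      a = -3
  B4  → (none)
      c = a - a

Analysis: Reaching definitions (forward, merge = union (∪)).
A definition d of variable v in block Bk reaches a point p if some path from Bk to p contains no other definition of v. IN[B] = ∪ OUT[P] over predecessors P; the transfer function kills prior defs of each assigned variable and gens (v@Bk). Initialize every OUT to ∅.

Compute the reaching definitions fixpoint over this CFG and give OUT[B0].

Answer: {a@B2, f@B0}

Derivation:
Per-block solution:
  B0:   IN={a@B2, f@B0}   OUT={a@B2, f@B0}
  B1:   IN={a@B2, f@B0}   OUT={a@B1, f@B0}
  B2:   IN={a@B1, f@B0}   OUT={a@B2, f@B0}
  B3:   IN={a@B2, f@B0}   OUT={a@B3, f@B0}
  B4:   IN={a@B3, f@B0}   OUT={a@B3, c@B4, f@B0}

Merge at B0 (entry node, so the boundary value {} is joined with the incoming edge(s)): IN[B0] = {} ⊔ OUT[B2] = {a@B2, f@B0}
Applying B0's transfer function to that IN value gives OUT[B0] (row B0 above).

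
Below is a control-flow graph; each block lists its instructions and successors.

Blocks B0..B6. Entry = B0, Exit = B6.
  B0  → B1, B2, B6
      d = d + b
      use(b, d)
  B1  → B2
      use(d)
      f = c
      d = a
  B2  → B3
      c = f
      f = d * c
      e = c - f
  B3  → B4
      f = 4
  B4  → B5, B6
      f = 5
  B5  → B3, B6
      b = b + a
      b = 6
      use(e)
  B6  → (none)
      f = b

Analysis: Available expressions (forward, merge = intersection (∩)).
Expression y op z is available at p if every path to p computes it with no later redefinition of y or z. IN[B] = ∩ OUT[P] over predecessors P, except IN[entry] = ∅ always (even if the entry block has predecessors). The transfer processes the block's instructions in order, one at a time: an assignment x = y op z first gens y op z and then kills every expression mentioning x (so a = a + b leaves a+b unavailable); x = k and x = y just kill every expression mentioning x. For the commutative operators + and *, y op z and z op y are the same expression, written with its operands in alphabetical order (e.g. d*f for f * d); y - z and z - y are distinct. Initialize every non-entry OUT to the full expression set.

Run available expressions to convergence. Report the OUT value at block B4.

Answer: {c*d}

Trace:
Converged values:
  B0: | IN={} | OUT={}
  B1: | IN={} | OUT={}
  B2: | IN={} | OUT={c*d, c-f}
  B3: | IN={c*d} | OUT={c*d}
  B4: | IN={c*d} | OUT={c*d}
  B5: | IN={c*d} | OUT={c*d}
  B6: | IN={} | OUT={}

Merge at B4: IN[B4] = OUT[B3] = {c*d}
Applying B4's transfer function to that IN value gives OUT[B4] (row B4 above).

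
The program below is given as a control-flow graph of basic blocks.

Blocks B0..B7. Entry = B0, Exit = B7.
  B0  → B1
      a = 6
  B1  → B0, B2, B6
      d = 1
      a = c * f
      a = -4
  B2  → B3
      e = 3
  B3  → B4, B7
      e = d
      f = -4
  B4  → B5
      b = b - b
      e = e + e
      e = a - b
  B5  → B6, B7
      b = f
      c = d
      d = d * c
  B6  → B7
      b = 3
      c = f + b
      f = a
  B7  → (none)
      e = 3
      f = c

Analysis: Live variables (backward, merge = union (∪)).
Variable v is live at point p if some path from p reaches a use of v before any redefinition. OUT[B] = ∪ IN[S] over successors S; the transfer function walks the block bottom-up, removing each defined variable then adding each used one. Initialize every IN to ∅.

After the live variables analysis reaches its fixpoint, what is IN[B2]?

Converged values:
  B0: | IN={b, c, f} | OUT={b, c, f}
  B1: | IN={b, c, f} | OUT={a, b, c, d, f}
  B2: | IN={a, b, c, d} | OUT={a, b, c, d}
  B3: | IN={a, b, c, d} | OUT={a, b, c, d, e, f}
  B4: | IN={a, b, d, e, f} | OUT={a, d, f}
  B5: | IN={a, d, f} | OUT={a, c, f}
  B6: | IN={a, f} | OUT={c}
  B7: | IN={c} | OUT={}

Merge at B2: OUT[B2] = IN[B3] = {a, b, c, d}
Applying B2's transfer function to that OUT value gives IN[B2] (row B2 above).

Answer: {a, b, c, d}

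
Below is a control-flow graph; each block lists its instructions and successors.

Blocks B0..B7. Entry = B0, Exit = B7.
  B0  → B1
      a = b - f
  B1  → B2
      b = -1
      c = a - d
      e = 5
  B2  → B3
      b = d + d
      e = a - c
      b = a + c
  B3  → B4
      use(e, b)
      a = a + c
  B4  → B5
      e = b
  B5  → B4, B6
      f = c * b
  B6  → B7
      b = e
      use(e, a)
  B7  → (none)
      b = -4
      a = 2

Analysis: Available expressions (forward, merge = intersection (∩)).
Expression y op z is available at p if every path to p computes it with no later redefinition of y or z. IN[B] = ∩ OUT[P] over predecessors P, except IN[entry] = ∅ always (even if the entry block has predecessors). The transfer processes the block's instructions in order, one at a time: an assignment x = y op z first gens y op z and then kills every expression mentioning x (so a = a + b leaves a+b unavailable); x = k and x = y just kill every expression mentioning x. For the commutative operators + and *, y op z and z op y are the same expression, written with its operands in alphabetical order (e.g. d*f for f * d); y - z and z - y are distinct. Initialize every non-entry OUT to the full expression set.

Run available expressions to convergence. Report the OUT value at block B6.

Converged values:
  B0: | IN={} | OUT={b-f}
  B1: | IN={b-f} | OUT={a-d}
  B2: | IN={a-d} | OUT={a+c, a-c, a-d, d+d}
  B3: | IN={a+c, a-c, a-d, d+d} | OUT={d+d}
  B4: | IN={d+d} | OUT={d+d}
  B5: | IN={d+d} | OUT={b*c, d+d}
  B6: | IN={b*c, d+d} | OUT={d+d}
  B7: | IN={d+d} | OUT={d+d}

Merge at B6: IN[B6] = OUT[B5] = {b*c, d+d}
Applying B6's transfer function to that IN value gives OUT[B6] (row B6 above).

Answer: {d+d}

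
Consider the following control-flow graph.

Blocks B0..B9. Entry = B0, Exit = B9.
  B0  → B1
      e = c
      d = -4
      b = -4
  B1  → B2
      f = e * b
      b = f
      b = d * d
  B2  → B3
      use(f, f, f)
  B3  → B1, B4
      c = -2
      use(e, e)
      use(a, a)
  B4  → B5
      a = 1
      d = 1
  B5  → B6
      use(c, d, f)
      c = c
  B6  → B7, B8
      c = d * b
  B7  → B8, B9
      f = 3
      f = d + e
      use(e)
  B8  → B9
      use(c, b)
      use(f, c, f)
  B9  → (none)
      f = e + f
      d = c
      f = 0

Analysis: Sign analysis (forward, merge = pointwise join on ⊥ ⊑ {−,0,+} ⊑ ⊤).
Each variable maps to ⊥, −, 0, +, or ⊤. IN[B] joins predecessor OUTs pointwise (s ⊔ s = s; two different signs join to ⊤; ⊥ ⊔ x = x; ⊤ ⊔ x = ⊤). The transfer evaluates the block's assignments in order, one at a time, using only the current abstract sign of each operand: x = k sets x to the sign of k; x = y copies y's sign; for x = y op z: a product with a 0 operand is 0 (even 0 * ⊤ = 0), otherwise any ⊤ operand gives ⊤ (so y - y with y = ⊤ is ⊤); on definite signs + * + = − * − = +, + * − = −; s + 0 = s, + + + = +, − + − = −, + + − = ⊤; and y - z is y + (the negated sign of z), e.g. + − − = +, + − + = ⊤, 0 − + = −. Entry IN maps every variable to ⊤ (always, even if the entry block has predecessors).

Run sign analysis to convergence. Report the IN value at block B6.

Answer: {a: +, b: +, c: -, d: +, e: ⊤, f: ⊤}

Trace:
Fixpoint table:
  B0: | IN=(all ⊤) | OUT={b:-, d:-; rest ⊤}
  B1: | IN={d:-; rest ⊤} | OUT={b:+, d:-; rest ⊤}
  B2: | IN={b:+, d:-; rest ⊤} | OUT={b:+, d:-; rest ⊤}
  B3: | IN={b:+, d:-; rest ⊤} | OUT={b:+, c:-, d:-; rest ⊤}
  B4: | IN={b:+, c:-, d:-; rest ⊤} | OUT={a:+, b:+, c:-, d:+; rest ⊤}
  B5: | IN={a:+, b:+, c:-, d:+; rest ⊤} | OUT={a:+, b:+, c:-, d:+; rest ⊤}
  B6: | IN={a:+, b:+, c:-, d:+; rest ⊤} | OUT={a:+, b:+, c:+, d:+; rest ⊤}
  B7: | IN={a:+, b:+, c:+, d:+; rest ⊤} | OUT={a:+, b:+, c:+, d:+; rest ⊤}
  B8: | IN={a:+, b:+, c:+, d:+; rest ⊤} | OUT={a:+, b:+, c:+, d:+; rest ⊤}
  B9: | IN={a:+, b:+, c:+, d:+; rest ⊤} | OUT={a:+, b:+, c:+, d:+, f:0; rest ⊤}

Merge at B6: IN[B6] = OUT[B5] = {a: +, b: +, c: -, d: +, e: ⊤, f: ⊤}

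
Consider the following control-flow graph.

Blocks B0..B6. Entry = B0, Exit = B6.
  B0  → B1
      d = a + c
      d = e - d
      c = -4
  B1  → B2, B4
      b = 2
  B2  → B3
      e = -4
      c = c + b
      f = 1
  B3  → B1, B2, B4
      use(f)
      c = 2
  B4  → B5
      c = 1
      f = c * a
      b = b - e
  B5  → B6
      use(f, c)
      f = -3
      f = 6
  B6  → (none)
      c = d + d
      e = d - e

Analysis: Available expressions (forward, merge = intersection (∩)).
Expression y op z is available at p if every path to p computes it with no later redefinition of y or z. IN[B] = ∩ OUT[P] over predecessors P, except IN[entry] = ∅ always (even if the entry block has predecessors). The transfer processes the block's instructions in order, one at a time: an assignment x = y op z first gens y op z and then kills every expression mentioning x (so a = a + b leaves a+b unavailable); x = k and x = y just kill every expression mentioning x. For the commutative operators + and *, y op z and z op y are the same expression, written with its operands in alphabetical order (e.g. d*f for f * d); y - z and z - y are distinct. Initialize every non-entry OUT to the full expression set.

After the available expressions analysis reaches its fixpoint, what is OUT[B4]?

Fixpoint table:
  B0:  IN={}  OUT={}
  B1:  IN={}  OUT={}
  B2:  IN={}  OUT={}
  B3:  IN={}  OUT={}
  B4:  IN={}  OUT={a*c}
  B5:  IN={a*c}  OUT={a*c}
  B6:  IN={a*c}  OUT={d+d}

Merge at B4: IN[B4] = OUT[B1] ∩ OUT[B3] = {}
Applying B4's transfer function to that IN value gives OUT[B4] (row B4 above).

Answer: {a*c}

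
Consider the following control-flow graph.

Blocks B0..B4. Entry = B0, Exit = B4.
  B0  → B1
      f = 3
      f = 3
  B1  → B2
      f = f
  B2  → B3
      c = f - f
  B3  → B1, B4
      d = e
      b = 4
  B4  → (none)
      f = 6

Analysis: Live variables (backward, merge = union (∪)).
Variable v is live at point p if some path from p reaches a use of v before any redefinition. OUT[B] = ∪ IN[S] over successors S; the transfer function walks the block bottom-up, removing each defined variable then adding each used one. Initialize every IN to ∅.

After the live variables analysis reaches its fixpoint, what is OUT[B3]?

Answer: {e, f}

Derivation:
Fixpoint table:
  B0:  IN={e}  OUT={e, f}
  B1:  IN={e, f}  OUT={e, f}
  B2:  IN={e, f}  OUT={e, f}
  B3:  IN={e, f}  OUT={e, f}
  B4:  IN={}  OUT={}

Merge at B3: OUT[B3] = IN[B1] ⊔ IN[B4] = {e, f}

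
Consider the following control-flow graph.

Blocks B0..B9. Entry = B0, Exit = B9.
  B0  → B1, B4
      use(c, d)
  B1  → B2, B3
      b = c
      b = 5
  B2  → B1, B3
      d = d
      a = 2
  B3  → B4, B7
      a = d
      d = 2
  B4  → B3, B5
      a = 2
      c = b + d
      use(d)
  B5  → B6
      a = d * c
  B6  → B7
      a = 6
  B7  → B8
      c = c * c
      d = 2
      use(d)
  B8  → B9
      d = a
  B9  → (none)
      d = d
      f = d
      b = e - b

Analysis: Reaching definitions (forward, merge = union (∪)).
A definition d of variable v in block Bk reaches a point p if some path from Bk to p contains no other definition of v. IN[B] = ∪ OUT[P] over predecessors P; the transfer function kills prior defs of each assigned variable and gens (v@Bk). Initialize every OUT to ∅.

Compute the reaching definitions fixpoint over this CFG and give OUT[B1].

Answer: {a@B2, b@B1, d@B2}

Trace:
Per-block solution:
  B0:  IN={}  OUT={}
  B1:  IN={a@B2, b@B1, d@B2}  OUT={a@B2, b@B1, d@B2}
  B2:  IN={a@B2, b@B1, d@B2}  OUT={a@B2, b@B1, d@B2}
  B3:  IN={a@B2, a@B4, b@B1, c@B4, d@B2, d@B3}  OUT={a@B3, b@B1, c@B4, d@B3}
  B4:  IN={a@B3, b@B1, c@B4, d@B3}  OUT={a@B4, b@B1, c@B4, d@B3}
  B5:  IN={a@B4, b@B1, c@B4, d@B3}  OUT={a@B5, b@B1, c@B4, d@B3}
  B6:  IN={a@B5, b@B1, c@B4, d@B3}  OUT={a@B6, b@B1, c@B4, d@B3}
  B7:  IN={a@B3, a@B6, b@B1, c@B4, d@B3}  OUT={a@B3, a@B6, b@B1, c@B7, d@B7}
  B8:  IN={a@B3, a@B6, b@B1, c@B7, d@B7}  OUT={a@B3, a@B6, b@B1, c@B7, d@B8}
  B9:  IN={a@B3, a@B6, b@B1, c@B7, d@B8}  OUT={a@B3, a@B6, b@B9, c@B7, d@B9, f@B9}

Merge at B1: IN[B1] = OUT[B0] ⊔ OUT[B2] = {a@B2, b@B1, d@B2}
Applying B1's transfer function to that IN value gives OUT[B1] (row B1 above).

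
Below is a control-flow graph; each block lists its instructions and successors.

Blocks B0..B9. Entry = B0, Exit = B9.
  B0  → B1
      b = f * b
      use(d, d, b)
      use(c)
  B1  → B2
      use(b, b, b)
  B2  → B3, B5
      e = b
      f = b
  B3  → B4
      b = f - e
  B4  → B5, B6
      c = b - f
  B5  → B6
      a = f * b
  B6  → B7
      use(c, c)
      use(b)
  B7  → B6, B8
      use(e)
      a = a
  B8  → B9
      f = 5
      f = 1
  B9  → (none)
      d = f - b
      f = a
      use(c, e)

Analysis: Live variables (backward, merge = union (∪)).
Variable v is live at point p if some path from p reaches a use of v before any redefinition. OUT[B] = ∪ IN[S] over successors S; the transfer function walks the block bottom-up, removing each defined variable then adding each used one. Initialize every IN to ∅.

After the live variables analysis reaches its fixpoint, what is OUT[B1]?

Answer: {a, b, c}

Working:
Per-block solution:
  B0:   IN={a, b, c, d, f}   OUT={a, b, c}
  B1:   IN={a, b, c}   OUT={a, b, c}
  B2:   IN={a, b, c}   OUT={a, b, c, e, f}
  B3:   IN={a, e, f}   OUT={a, b, e, f}
  B4:   IN={a, b, e, f}   OUT={a, b, c, e, f}
  B5:   IN={b, c, e, f}   OUT={a, b, c, e}
  B6:   IN={a, b, c, e}   OUT={a, b, c, e}
  B7:   IN={a, b, c, e}   OUT={a, b, c, e}
  B8:   IN={a, b, c, e}   OUT={a, b, c, e, f}
  B9:   IN={a, b, c, e, f}   OUT={}

Merge at B1: OUT[B1] = IN[B2] = {a, b, c}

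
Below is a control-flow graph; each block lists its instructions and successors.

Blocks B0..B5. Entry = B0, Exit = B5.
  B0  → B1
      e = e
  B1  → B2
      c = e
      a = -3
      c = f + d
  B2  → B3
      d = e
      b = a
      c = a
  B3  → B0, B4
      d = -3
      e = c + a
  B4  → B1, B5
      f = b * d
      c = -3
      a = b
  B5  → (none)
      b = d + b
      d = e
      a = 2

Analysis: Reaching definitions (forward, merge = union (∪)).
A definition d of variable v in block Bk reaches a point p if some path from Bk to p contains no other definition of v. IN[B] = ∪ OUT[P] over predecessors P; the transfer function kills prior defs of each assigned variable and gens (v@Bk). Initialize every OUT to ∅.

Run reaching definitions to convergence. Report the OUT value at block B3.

Fixpoint table:
  B0:   IN={a@B1, b@B2, c@B2, d@B3, e@B3, f@B4}   OUT={a@B1, b@B2, c@B2, d@B3, e@B0, f@B4}
  B1:   IN={a@B1, a@B4, b@B2, c@B2, c@B4, d@B3, e@B0, e@B3, f@B4}   OUT={a@B1, b@B2, c@B1, d@B3, e@B0, e@B3, f@B4}
  B2:   IN={a@B1, b@B2, c@B1, d@B3, e@B0, e@B3, f@B4}   OUT={a@B1, b@B2, c@B2, d@B2, e@B0, e@B3, f@B4}
  B3:   IN={a@B1, b@B2, c@B2, d@B2, e@B0, e@B3, f@B4}   OUT={a@B1, b@B2, c@B2, d@B3, e@B3, f@B4}
  B4:   IN={a@B1, b@B2, c@B2, d@B3, e@B3, f@B4}   OUT={a@B4, b@B2, c@B4, d@B3, e@B3, f@B4}
  B5:   IN={a@B4, b@B2, c@B4, d@B3, e@B3, f@B4}   OUT={a@B5, b@B5, c@B4, d@B5, e@B3, f@B4}

Merge at B3: IN[B3] = OUT[B2] = {a@B1, b@B2, c@B2, d@B2, e@B0, e@B3, f@B4}
Applying B3's transfer function to that IN value gives OUT[B3] (row B3 above).

Answer: {a@B1, b@B2, c@B2, d@B3, e@B3, f@B4}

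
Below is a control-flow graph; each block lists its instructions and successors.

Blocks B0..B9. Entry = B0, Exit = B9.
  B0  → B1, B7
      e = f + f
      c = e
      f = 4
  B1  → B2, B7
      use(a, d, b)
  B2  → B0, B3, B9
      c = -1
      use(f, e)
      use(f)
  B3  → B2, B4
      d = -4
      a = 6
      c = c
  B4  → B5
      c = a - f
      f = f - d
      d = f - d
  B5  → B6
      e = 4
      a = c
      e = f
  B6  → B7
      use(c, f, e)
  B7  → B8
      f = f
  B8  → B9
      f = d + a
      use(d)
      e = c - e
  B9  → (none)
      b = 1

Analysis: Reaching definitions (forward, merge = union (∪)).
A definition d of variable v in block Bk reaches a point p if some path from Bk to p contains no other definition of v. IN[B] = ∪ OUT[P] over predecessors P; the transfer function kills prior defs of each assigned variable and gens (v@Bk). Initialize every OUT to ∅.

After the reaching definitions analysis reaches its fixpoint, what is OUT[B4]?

Converged values:
  B0:  IN={a@B3, c@B2, d@B3, e@B0, f@B0}  OUT={a@B3, c@B0, d@B3, e@B0, f@B0}
  B1:  IN={a@B3, c@B0, d@B3, e@B0, f@B0}  OUT={a@B3, c@B0, d@B3, e@B0, f@B0}
  B2:  IN={a@B3, c@B0, c@B3, d@B3, e@B0, f@B0}  OUT={a@B3, c@B2, d@B3, e@B0, f@B0}
  B3:  IN={a@B3, c@B2, d@B3, e@B0, f@B0}  OUT={a@B3, c@B3, d@B3, e@B0, f@B0}
  B4:  IN={a@B3, c@B3, d@B3, e@B0, f@B0}  OUT={a@B3, c@B4, d@B4, e@B0, f@B4}
  B5:  IN={a@B3, c@B4, d@B4, e@B0, f@B4}  OUT={a@B5, c@B4, d@B4, e@B5, f@B4}
  B6:  IN={a@B5, c@B4, d@B4, e@B5, f@B4}  OUT={a@B5, c@B4, d@B4, e@B5, f@B4}
  B7:  IN={a@B3, a@B5, c@B0, c@B4, d@B3, d@B4, e@B0, e@B5, f@B0, f@B4}  OUT={a@B3, a@B5, c@B0, c@B4, d@B3, d@B4, e@B0, e@B5, f@B7}
  B8:  IN={a@B3, a@B5, c@B0, c@B4, d@B3, d@B4, e@B0, e@B5, f@B7}  OUT={a@B3, a@B5, c@B0, c@B4, d@B3, d@B4, e@B8, f@B8}
  B9:  IN={a@B3, a@B5, c@B0, c@B2, c@B4, d@B3, d@B4, e@B0, e@B8, f@B0, f@B8}  OUT={a@B3, a@B5, b@B9, c@B0, c@B2, c@B4, d@B3, d@B4, e@B0, e@B8, f@B0, f@B8}

Merge at B4: IN[B4] = OUT[B3] = {a@B3, c@B3, d@B3, e@B0, f@B0}
Applying B4's transfer function to that IN value gives OUT[B4] (row B4 above).

Answer: {a@B3, c@B4, d@B4, e@B0, f@B4}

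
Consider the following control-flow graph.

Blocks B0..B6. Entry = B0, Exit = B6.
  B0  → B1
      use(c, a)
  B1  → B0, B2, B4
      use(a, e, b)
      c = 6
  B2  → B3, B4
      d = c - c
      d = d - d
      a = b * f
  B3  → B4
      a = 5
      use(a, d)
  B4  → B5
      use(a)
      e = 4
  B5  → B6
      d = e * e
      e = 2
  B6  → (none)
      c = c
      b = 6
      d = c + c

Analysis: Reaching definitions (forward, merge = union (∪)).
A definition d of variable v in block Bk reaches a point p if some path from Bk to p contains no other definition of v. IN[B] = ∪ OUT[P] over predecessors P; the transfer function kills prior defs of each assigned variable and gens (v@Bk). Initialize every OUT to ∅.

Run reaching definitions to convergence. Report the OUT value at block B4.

Answer: {a@B2, a@B3, c@B1, d@B2, e@B4}

Trace:
Fixpoint table:
  B0:   IN={c@B1}   OUT={c@B1}
  B1:   IN={c@B1}   OUT={c@B1}
  B2:   IN={c@B1}   OUT={a@B2, c@B1, d@B2}
  B3:   IN={a@B2, c@B1, d@B2}   OUT={a@B3, c@B1, d@B2}
  B4:   IN={a@B2, a@B3, c@B1, d@B2}   OUT={a@B2, a@B3, c@B1, d@B2, e@B4}
  B5:   IN={a@B2, a@B3, c@B1, d@B2, e@B4}   OUT={a@B2, a@B3, c@B1, d@B5, e@B5}
  B6:   IN={a@B2, a@B3, c@B1, d@B5, e@B5}   OUT={a@B2, a@B3, b@B6, c@B6, d@B6, e@B5}

Merge at B4: IN[B4] = OUT[B1] ⊔ OUT[B2] ⊔ OUT[B3] = {a@B2, a@B3, c@B1, d@B2}
Applying B4's transfer function to that IN value gives OUT[B4] (row B4 above).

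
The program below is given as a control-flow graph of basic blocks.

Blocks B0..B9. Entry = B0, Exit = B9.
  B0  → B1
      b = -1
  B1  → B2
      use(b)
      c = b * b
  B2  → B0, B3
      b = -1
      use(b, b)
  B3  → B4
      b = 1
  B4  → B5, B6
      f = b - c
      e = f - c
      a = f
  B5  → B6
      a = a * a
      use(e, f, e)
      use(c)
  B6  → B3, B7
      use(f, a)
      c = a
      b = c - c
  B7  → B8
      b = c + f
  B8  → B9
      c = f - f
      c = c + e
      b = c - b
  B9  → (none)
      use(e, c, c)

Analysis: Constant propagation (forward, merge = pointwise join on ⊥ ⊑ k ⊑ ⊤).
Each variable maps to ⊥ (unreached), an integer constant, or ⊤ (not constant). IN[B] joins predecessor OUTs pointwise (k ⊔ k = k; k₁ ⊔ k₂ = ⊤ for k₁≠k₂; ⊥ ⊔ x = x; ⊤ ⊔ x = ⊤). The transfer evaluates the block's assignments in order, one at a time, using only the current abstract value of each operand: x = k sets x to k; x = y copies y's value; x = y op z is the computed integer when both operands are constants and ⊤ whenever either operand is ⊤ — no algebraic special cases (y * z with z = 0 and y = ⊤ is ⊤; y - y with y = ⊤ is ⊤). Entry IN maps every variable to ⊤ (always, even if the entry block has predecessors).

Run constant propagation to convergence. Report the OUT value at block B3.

Per-block solution:
  B0: | IN=(all ⊤) | OUT={b:-1; rest ⊤}
  B1: | IN={b:-1; rest ⊤} | OUT={b:-1, c:1; rest ⊤}
  B2: | IN={b:-1, c:1; rest ⊤} | OUT={b:-1, c:1; rest ⊤}
  B3: | IN=(all ⊤) | OUT={b:1; rest ⊤}
  B4: | IN={b:1; rest ⊤} | OUT={b:1; rest ⊤}
  B5: | IN={b:1; rest ⊤} | OUT={b:1; rest ⊤}
  B6: | IN={b:1; rest ⊤} | OUT=(all ⊤)
  B7: | IN=(all ⊤) | OUT=(all ⊤)
  B8: | IN=(all ⊤) | OUT=(all ⊤)
  B9: | IN=(all ⊤) | OUT=(all ⊤)

Merge at B3: IN[B3] = OUT[B2] ⊔ OUT[B6] = {a: ⊤, b: ⊤, c: ⊤, d: ⊤, e: ⊤, f: ⊤}
Applying B3's transfer function to that IN value gives OUT[B3] (row B3 above).

Answer: {a: ⊤, b: 1, c: ⊤, d: ⊤, e: ⊤, f: ⊤}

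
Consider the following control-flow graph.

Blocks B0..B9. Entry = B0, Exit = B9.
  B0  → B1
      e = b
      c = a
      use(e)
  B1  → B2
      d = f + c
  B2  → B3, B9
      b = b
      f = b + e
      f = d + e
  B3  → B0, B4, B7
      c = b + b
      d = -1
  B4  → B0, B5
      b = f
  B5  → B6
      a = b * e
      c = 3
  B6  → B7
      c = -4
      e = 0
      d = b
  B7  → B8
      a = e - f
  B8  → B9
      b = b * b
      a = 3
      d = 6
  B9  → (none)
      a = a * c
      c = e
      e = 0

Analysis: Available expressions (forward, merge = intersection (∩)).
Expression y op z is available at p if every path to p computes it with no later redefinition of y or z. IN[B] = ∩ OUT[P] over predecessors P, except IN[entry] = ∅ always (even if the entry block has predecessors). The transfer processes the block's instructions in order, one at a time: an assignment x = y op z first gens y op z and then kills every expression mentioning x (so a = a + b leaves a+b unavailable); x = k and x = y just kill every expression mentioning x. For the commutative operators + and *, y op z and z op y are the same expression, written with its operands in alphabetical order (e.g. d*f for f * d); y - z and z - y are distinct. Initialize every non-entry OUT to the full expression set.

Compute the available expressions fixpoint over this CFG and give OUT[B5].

Fixpoint table:
  B0: | IN={} | OUT={}
  B1: | IN={} | OUT={c+f}
  B2: | IN={c+f} | OUT={b+e, d+e}
  B3: | IN={b+e, d+e} | OUT={b+b, b+e}
  B4: | IN={b+b, b+e} | OUT={}
  B5: | IN={} | OUT={b*e}
  B6: | IN={b*e} | OUT={}
  B7: | IN={} | OUT={e-f}
  B8: | IN={e-f} | OUT={e-f}
  B9: | IN={} | OUT={}

Merge at B5: IN[B5] = OUT[B4] = {}
Applying B5's transfer function to that IN value gives OUT[B5] (row B5 above).

Answer: {b*e}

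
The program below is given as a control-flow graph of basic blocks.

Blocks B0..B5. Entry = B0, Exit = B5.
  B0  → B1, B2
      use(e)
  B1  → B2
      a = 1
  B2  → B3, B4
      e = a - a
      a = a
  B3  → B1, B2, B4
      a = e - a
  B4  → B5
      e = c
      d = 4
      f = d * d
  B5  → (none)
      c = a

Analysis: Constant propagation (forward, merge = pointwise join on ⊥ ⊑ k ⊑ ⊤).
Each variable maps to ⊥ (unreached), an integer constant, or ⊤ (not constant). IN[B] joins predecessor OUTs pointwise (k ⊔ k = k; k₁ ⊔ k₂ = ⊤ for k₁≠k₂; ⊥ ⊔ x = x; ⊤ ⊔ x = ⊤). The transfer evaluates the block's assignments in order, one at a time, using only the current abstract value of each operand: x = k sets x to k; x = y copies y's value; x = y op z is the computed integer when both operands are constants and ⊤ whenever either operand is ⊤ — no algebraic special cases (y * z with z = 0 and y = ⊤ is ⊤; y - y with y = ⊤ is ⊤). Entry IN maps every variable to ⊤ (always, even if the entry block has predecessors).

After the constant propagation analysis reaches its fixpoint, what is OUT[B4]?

Answer: {a: ⊤, b: ⊤, c: ⊤, d: 4, e: ⊤, f: 16}

Working:
Converged values:
  B0:  IN=(all ⊤)  OUT=(all ⊤)
  B1:  IN=(all ⊤)  OUT={a:1; rest ⊤}
  B2:  IN=(all ⊤)  OUT=(all ⊤)
  B3:  IN=(all ⊤)  OUT=(all ⊤)
  B4:  IN=(all ⊤)  OUT={d:4, f:16; rest ⊤}
  B5:  IN={d:4, f:16; rest ⊤}  OUT={d:4, f:16; rest ⊤}

Merge at B4: IN[B4] = OUT[B2] ⊔ OUT[B3] = {a: ⊤, b: ⊤, c: ⊤, d: ⊤, e: ⊤, f: ⊤}
Applying B4's transfer function to that IN value gives OUT[B4] (row B4 above).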